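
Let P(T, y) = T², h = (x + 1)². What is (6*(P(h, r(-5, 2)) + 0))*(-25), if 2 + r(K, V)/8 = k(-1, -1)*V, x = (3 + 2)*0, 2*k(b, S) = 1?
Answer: -150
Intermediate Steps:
k(b, S) = ½ (k(b, S) = (½)*1 = ½)
x = 0 (x = 5*0 = 0)
h = 1 (h = (0 + 1)² = 1² = 1)
r(K, V) = -16 + 4*V (r(K, V) = -16 + 8*(V/2) = -16 + 4*V)
(6*(P(h, r(-5, 2)) + 0))*(-25) = (6*(1² + 0))*(-25) = (6*(1 + 0))*(-25) = (6*1)*(-25) = 6*(-25) = -150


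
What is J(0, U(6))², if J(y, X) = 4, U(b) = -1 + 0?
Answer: 16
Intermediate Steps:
U(b) = -1
J(0, U(6))² = 4² = 16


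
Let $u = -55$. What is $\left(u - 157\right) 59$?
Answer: $-12508$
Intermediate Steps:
$\left(u - 157\right) 59 = \left(-55 - 157\right) 59 = \left(-212\right) 59 = -12508$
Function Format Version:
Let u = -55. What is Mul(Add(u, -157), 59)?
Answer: -12508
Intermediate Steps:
Mul(Add(u, -157), 59) = Mul(Add(-55, -157), 59) = Mul(-212, 59) = -12508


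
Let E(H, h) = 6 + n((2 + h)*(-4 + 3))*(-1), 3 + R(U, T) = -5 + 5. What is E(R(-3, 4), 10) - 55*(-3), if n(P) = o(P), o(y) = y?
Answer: 183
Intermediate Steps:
n(P) = P
R(U, T) = -3 (R(U, T) = -3 + (-5 + 5) = -3 + 0 = -3)
E(H, h) = 8 + h (E(H, h) = 6 + ((2 + h)*(-4 + 3))*(-1) = 6 + ((2 + h)*(-1))*(-1) = 6 + (-2 - h)*(-1) = 6 + (2 + h) = 8 + h)
E(R(-3, 4), 10) - 55*(-3) = (8 + 10) - 55*(-3) = 18 - 55*(-3) = 18 + 165 = 183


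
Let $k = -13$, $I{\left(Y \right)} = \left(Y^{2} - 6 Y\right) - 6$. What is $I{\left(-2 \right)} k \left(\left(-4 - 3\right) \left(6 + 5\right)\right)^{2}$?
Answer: $-770770$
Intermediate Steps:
$I{\left(Y \right)} = -6 + Y^{2} - 6 Y$
$I{\left(-2 \right)} k \left(\left(-4 - 3\right) \left(6 + 5\right)\right)^{2} = \left(-6 + \left(-2\right)^{2} - -12\right) \left(-13\right) \left(\left(-4 - 3\right) \left(6 + 5\right)\right)^{2} = \left(-6 + 4 + 12\right) \left(-13\right) \left(\left(-7\right) 11\right)^{2} = 10 \left(-13\right) \left(-77\right)^{2} = \left(-130\right) 5929 = -770770$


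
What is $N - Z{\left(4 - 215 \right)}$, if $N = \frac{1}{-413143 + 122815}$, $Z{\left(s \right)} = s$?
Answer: $\frac{61259207}{290328} \approx 211.0$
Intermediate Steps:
$N = - \frac{1}{290328}$ ($N = \frac{1}{-290328} = - \frac{1}{290328} \approx -3.4444 \cdot 10^{-6}$)
$N - Z{\left(4 - 215 \right)} = - \frac{1}{290328} - \left(4 - 215\right) = - \frac{1}{290328} - -211 = - \frac{1}{290328} + 211 = \frac{61259207}{290328}$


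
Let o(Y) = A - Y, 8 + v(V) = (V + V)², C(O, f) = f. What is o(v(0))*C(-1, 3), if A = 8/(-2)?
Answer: 12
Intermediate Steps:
v(V) = -8 + 4*V² (v(V) = -8 + (V + V)² = -8 + (2*V)² = -8 + 4*V²)
A = -4 (A = 8*(-½) = -4)
o(Y) = -4 - Y
o(v(0))*C(-1, 3) = (-4 - (-8 + 4*0²))*3 = (-4 - (-8 + 4*0))*3 = (-4 - (-8 + 0))*3 = (-4 - 1*(-8))*3 = (-4 + 8)*3 = 4*3 = 12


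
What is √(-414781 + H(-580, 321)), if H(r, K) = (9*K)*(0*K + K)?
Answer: 2*√128147 ≈ 715.95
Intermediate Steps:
H(r, K) = 9*K² (H(r, K) = (9*K)*(0 + K) = (9*K)*K = 9*K²)
√(-414781 + H(-580, 321)) = √(-414781 + 9*321²) = √(-414781 + 9*103041) = √(-414781 + 927369) = √512588 = 2*√128147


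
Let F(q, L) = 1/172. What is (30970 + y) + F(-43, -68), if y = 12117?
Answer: 7410965/172 ≈ 43087.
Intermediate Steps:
F(q, L) = 1/172
(30970 + y) + F(-43, -68) = (30970 + 12117) + 1/172 = 43087 + 1/172 = 7410965/172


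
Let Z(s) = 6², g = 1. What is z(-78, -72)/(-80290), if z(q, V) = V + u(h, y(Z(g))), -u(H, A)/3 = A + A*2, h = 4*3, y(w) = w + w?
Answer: 72/8029 ≈ 0.0089675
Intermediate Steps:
Z(s) = 36
y(w) = 2*w
h = 12
u(H, A) = -9*A (u(H, A) = -3*(A + A*2) = -3*(A + 2*A) = -9*A)
z(q, V) = -648 + V (z(q, V) = V - 18*36 = V - 9*72 = V - 648 = -648 + V)
z(-78, -72)/(-80290) = (-648 - 72)/(-80290) = -720*(-1/80290) = 72/8029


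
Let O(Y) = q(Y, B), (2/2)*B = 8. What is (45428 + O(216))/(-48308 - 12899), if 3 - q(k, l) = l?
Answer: -45423/61207 ≈ -0.74212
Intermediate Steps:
B = 8
q(k, l) = 3 - l
O(Y) = -5 (O(Y) = 3 - 1*8 = 3 - 8 = -5)
(45428 + O(216))/(-48308 - 12899) = (45428 - 5)/(-48308 - 12899) = 45423/(-61207) = 45423*(-1/61207) = -45423/61207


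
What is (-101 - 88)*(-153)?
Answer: 28917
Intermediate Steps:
(-101 - 88)*(-153) = -189*(-153) = 28917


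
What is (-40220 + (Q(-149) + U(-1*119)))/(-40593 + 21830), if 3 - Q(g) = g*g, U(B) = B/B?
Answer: 62417/18763 ≈ 3.3266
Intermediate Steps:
U(B) = 1
Q(g) = 3 - g**2 (Q(g) = 3 - g*g = 3 - g**2)
(-40220 + (Q(-149) + U(-1*119)))/(-40593 + 21830) = (-40220 + ((3 - 1*(-149)**2) + 1))/(-40593 + 21830) = (-40220 + ((3 - 1*22201) + 1))/(-18763) = (-40220 + ((3 - 22201) + 1))*(-1/18763) = (-40220 + (-22198 + 1))*(-1/18763) = (-40220 - 22197)*(-1/18763) = -62417*(-1/18763) = 62417/18763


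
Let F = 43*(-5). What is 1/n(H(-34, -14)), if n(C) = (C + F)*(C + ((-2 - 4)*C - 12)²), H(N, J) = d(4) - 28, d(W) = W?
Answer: -1/4158600 ≈ -2.4047e-7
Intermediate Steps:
F = -215
H(N, J) = -24 (H(N, J) = 4 - 28 = -24)
n(C) = (-215 + C)*(C + (-12 - 6*C)²) (n(C) = (C - 215)*(C + ((-2 - 4)*C - 12)²) = (-215 + C)*(C + (-6*C - 12)²) = (-215 + C)*(C + (-12 - 6*C)²))
1/n(H(-34, -14)) = 1/(-30960 - 31031*(-24) - 7595*(-24)² + 36*(-24)³) = 1/(-30960 + 744744 - 7595*576 + 36*(-13824)) = 1/(-30960 + 744744 - 4374720 - 497664) = 1/(-4158600) = -1/4158600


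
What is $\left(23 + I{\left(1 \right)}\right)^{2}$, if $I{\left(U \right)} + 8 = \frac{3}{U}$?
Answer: $324$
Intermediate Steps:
$I{\left(U \right)} = -8 + \frac{3}{U}$
$\left(23 + I{\left(1 \right)}\right)^{2} = \left(23 - \left(8 - \frac{3}{1}\right)\right)^{2} = \left(23 + \left(-8 + 3 \cdot 1\right)\right)^{2} = \left(23 + \left(-8 + 3\right)\right)^{2} = \left(23 - 5\right)^{2} = 18^{2} = 324$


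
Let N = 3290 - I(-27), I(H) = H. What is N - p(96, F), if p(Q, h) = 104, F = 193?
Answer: 3213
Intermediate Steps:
N = 3317 (N = 3290 - 1*(-27) = 3290 + 27 = 3317)
N - p(96, F) = 3317 - 1*104 = 3317 - 104 = 3213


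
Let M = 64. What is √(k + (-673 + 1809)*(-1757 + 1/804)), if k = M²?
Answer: 2*I*√20118229293/201 ≈ 1411.3*I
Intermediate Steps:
k = 4096 (k = 64² = 4096)
√(k + (-673 + 1809)*(-1757 + 1/804)) = √(4096 + (-673 + 1809)*(-1757 + 1/804)) = √(4096 + 1136*(-1757 + 1/804)) = √(4096 + 1136*(-1412627/804)) = √(4096 - 401186068/201) = √(-400362772/201) = 2*I*√20118229293/201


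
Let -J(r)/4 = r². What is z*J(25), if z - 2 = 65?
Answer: -167500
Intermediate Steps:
z = 67 (z = 2 + 65 = 67)
J(r) = -4*r²
z*J(25) = 67*(-4*25²) = 67*(-4*625) = 67*(-2500) = -167500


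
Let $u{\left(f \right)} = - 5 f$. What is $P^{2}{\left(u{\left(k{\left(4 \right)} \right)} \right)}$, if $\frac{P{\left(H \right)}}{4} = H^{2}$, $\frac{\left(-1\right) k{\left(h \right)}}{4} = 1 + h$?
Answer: $1600000000$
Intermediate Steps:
$k{\left(h \right)} = -4 - 4 h$ ($k{\left(h \right)} = - 4 \left(1 + h\right) = -4 - 4 h$)
$P{\left(H \right)} = 4 H^{2}$
$P^{2}{\left(u{\left(k{\left(4 \right)} \right)} \right)} = \left(4 \left(- 5 \left(-4 - 16\right)\right)^{2}\right)^{2} = \left(4 \left(\left(-5\right) \left(-20\right)\right)^{2}\right)^{2} = \left(4 \cdot 100^{2}\right)^{2} = \left(4 \cdot 10000\right)^{2} = 40000^{2} = 1600000000$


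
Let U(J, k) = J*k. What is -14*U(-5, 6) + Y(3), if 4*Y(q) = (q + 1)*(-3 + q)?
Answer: 420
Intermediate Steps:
Y(q) = (1 + q)*(-3 + q)/4 (Y(q) = ((q + 1)*(-3 + q))/4 = ((1 + q)*(-3 + q))/4 = (1 + q)*(-3 + q)/4)
-14*U(-5, 6) + Y(3) = -(-70)*6 + (-¾ - ½*3 + (¼)*3²) = -14*(-30) + (-¾ - 3/2 + (¼)*9) = 420 + (-¾ - 3/2 + 9/4) = 420 + 0 = 420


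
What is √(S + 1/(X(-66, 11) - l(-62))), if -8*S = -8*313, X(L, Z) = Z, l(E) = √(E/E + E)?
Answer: √((3444 - 313*I*√61)/(11 - I*√61)) ≈ 17.694 + 0.0012*I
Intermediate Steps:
l(E) = √(1 + E)
S = 313 (S = -(-1)*313 = -⅛*(-2504) = 313)
√(S + 1/(X(-66, 11) - l(-62))) = √(313 + 1/(11 - √(1 - 62))) = √(313 + 1/(11 - √(-61))) = √(313 + 1/(11 - I*√61))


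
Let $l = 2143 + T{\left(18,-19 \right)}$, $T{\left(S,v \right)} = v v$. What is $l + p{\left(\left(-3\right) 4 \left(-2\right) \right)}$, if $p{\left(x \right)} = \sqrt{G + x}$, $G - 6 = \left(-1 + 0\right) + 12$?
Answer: $2504 + \sqrt{41} \approx 2510.4$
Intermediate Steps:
$G = 17$ ($G = 6 + \left(\left(-1 + 0\right) + 12\right) = 6 + \left(-1 + 12\right) = 6 + 11 = 17$)
$p{\left(x \right)} = \sqrt{17 + x}$
$T{\left(S,v \right)} = v^{2}$
$l = 2504$ ($l = 2143 + \left(-19\right)^{2} = 2143 + 361 = 2504$)
$l + p{\left(\left(-3\right) 4 \left(-2\right) \right)} = 2504 + \sqrt{17 + \left(-3\right) 4 \left(-2\right)} = 2504 + \sqrt{17 - -24} = 2504 + \sqrt{17 + 24} = 2504 + \sqrt{41}$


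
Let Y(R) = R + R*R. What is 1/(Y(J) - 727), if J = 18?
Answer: -1/385 ≈ -0.0025974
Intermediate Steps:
Y(R) = R + R²
1/(Y(J) - 727) = 1/(18*(1 + 18) - 727) = 1/(18*19 - 727) = 1/(342 - 727) = 1/(-385) = -1/385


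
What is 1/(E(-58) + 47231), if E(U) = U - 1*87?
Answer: 1/47086 ≈ 2.1238e-5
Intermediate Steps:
E(U) = -87 + U (E(U) = U - 87 = -87 + U)
1/(E(-58) + 47231) = 1/((-87 - 58) + 47231) = 1/(-145 + 47231) = 1/47086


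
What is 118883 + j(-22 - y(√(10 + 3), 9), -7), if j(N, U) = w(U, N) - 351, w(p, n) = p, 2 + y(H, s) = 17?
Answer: 118525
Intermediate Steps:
y(H, s) = 15 (y(H, s) = -2 + 17 = 15)
j(N, U) = -351 + U (j(N, U) = U - 351 = -351 + U)
118883 + j(-22 - y(√(10 + 3), 9), -7) = 118883 + (-351 - 7) = 118883 - 358 = 118525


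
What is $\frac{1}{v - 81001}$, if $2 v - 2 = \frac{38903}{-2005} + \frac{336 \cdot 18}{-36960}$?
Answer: $- \frac{22055}{1786670771} \approx -1.2344 \cdot 10^{-5}$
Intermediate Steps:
$v = - \frac{193716}{22055}$ ($v = 1 + \frac{\frac{38903}{-2005} + \frac{336 \cdot 18}{-36960}}{2} = 1 + \frac{38903 \left(- \frac{1}{2005}\right) + 6048 \left(- \frac{1}{36960}\right)}{2} = 1 + \frac{- \frac{38903}{2005} - \frac{9}{55}}{2} = 1 + \frac{1}{2} \left(- \frac{431542}{22055}\right) = 1 - \frac{215771}{22055} = - \frac{193716}{22055} \approx -8.7833$)
$\frac{1}{v - 81001} = \frac{1}{- \frac{193716}{22055} - 81001} = \frac{1}{- \frac{1786670771}{22055}} = - \frac{22055}{1786670771}$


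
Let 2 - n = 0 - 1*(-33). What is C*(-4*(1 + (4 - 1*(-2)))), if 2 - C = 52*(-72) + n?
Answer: -105756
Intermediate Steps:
n = -31 (n = 2 - (0 - 1*(-33)) = 2 - (0 + 33) = 2 - 1*33 = 2 - 33 = -31)
C = 3777 (C = 2 - (52*(-72) - 31) = 2 - (-3744 - 31) = 2 - 1*(-3775) = 2 + 3775 = 3777)
C*(-4*(1 + (4 - 1*(-2)))) = 3777*(-4*(1 + (4 - 1*(-2)))) = 3777*(-4*(1 + (4 + 2))) = 3777*(-4*(1 + 6)) = 3777*(-4*7) = 3777*(-28) = -105756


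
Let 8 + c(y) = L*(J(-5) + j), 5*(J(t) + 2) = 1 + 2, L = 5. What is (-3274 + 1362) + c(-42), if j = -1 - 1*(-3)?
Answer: -1917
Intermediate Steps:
J(t) = -7/5 (J(t) = -2 + (1 + 2)/5 = -2 + (⅕)*3 = -2 + ⅗ = -7/5)
j = 2 (j = -1 + 3 = 2)
c(y) = -5 (c(y) = -8 + 5*(-7/5 + 2) = -8 + 5*(⅗) = -8 + 3 = -5)
(-3274 + 1362) + c(-42) = (-3274 + 1362) - 5 = -1912 - 5 = -1917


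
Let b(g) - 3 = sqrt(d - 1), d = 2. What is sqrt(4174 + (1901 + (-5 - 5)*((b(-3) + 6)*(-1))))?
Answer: 5*sqrt(247) ≈ 78.581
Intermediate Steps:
b(g) = 4 (b(g) = 3 + sqrt(2 - 1) = 3 + sqrt(1) = 3 + 1 = 4)
sqrt(4174 + (1901 + (-5 - 5)*((b(-3) + 6)*(-1)))) = sqrt(4174 + (1901 + (-5 - 5)*((4 + 6)*(-1)))) = sqrt(4174 + (1901 - 100*(-1))) = sqrt(4174 + (1901 - 10*(-10))) = sqrt(4174 + (1901 + 100)) = sqrt(4174 + 2001) = sqrt(6175) = 5*sqrt(247)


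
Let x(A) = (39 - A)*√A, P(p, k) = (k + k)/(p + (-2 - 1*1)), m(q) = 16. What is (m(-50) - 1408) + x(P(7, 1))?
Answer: -1392 + 77*√2/4 ≈ -1364.8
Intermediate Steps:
P(p, k) = 2*k/(-3 + p) (P(p, k) = (2*k)/(p + (-2 - 1)) = (2*k)/(p - 3) = (2*k)/(-3 + p) = 2*k/(-3 + p))
x(A) = √A*(39 - A)
(m(-50) - 1408) + x(P(7, 1)) = (16 - 1408) + √(2*1/(-3 + 7))*(39 - 2/(-3 + 7)) = -1392 + √(2*1/4)*(39 - 2/4) = -1392 + √(2*1*(¼))*(39 - 2/4) = -1392 + √(½)*(39 - 1*½) = -1392 + (√2/2)*(39 - ½) = -1392 + (√2/2)*(77/2) = -1392 + 77*√2/4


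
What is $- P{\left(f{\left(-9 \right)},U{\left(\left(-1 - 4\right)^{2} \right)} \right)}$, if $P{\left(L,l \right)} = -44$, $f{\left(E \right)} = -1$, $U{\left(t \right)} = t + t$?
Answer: $44$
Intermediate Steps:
$U{\left(t \right)} = 2 t$
$- P{\left(f{\left(-9 \right)},U{\left(\left(-1 - 4\right)^{2} \right)} \right)} = \left(-1\right) \left(-44\right) = 44$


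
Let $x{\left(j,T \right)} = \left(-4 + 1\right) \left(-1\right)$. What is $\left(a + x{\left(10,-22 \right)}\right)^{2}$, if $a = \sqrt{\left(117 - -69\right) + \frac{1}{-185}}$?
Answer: $\frac{\left(555 + \sqrt{6365665}\right)^{2}}{34225} \approx 276.82$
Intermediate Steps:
$x{\left(j,T \right)} = 3$ ($x{\left(j,T \right)} = \left(-3\right) \left(-1\right) = 3$)
$a = \frac{\sqrt{6365665}}{185}$ ($a = \sqrt{\left(117 + 69\right) - \frac{1}{185}} = \sqrt{186 - \frac{1}{185}} = \sqrt{\frac{34409}{185}} = \frac{\sqrt{6365665}}{185} \approx 13.638$)
$\left(a + x{\left(10,-22 \right)}\right)^{2} = \left(\frac{\sqrt{6365665}}{185} + 3\right)^{2} = \left(3 + \frac{\sqrt{6365665}}{185}\right)^{2}$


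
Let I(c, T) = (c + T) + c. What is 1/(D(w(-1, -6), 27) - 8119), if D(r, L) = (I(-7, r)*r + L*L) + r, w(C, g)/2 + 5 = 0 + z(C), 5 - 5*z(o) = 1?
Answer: -25/180256 ≈ -0.00013869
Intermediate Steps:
z(o) = 4/5 (z(o) = 1 - 1/5*1 = 1 - 1/5 = 4/5)
w(C, g) = -42/5 (w(C, g) = -10 + 2*(0 + 4/5) = -10 + 2*(4/5) = -10 + 8/5 = -42/5)
I(c, T) = T + 2*c (I(c, T) = (T + c) + c = T + 2*c)
D(r, L) = r + L**2 + r*(-14 + r) (D(r, L) = ((r + 2*(-7))*r + L*L) + r = ((r - 14)*r + L**2) + r = ((-14 + r)*r + L**2) + r = (r*(-14 + r) + L**2) + r = (L**2 + r*(-14 + r)) + r = r + L**2 + r*(-14 + r))
1/(D(w(-1, -6), 27) - 8119) = 1/((-42/5 + 27**2 - 42*(-14 - 42/5)/5) - 8119) = 1/((-42/5 + 729 - 42/5*(-112/5)) - 8119) = 1/((-42/5 + 729 + 4704/25) - 8119) = 1/(22719/25 - 8119) = 1/(-180256/25) = -25/180256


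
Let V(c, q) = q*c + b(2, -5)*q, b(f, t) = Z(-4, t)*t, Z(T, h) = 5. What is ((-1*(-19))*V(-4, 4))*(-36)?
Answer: 79344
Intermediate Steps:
b(f, t) = 5*t
V(c, q) = -25*q + c*q (V(c, q) = q*c + (5*(-5))*q = c*q - 25*q = -25*q + c*q)
((-1*(-19))*V(-4, 4))*(-36) = ((-1*(-19))*(4*(-25 - 4)))*(-36) = (19*(4*(-29)))*(-36) = (19*(-116))*(-36) = -2204*(-36) = 79344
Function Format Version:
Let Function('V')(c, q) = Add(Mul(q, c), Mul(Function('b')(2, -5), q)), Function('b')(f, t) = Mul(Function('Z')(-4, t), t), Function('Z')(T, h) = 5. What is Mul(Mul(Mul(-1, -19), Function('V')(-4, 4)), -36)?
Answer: 79344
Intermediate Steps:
Function('b')(f, t) = Mul(5, t)
Function('V')(c, q) = Add(Mul(-25, q), Mul(c, q)) (Function('V')(c, q) = Add(Mul(q, c), Mul(Mul(5, -5), q)) = Add(Mul(c, q), Mul(-25, q)) = Add(Mul(-25, q), Mul(c, q)))
Mul(Mul(Mul(-1, -19), Function('V')(-4, 4)), -36) = Mul(Mul(Mul(-1, -19), Mul(4, Add(-25, -4))), -36) = Mul(Mul(19, Mul(4, -29)), -36) = Mul(Mul(19, -116), -36) = Mul(-2204, -36) = 79344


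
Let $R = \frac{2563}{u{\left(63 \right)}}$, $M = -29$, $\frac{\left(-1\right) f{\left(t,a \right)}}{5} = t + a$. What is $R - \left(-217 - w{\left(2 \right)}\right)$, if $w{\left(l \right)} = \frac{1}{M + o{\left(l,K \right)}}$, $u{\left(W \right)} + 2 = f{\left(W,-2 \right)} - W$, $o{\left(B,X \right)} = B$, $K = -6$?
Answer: $\frac{2098259}{9990} \approx 210.04$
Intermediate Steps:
$f{\left(t,a \right)} = - 5 a - 5 t$ ($f{\left(t,a \right)} = - 5 \left(t + a\right) = - 5 \left(a + t\right) = - 5 a - 5 t$)
$u{\left(W \right)} = 8 - 6 W$ ($u{\left(W \right)} = -2 - \left(-10 + 6 W\right) = 8 - 6 W$)
$w{\left(l \right)} = \frac{1}{-29 + l}$
$R = - \frac{2563}{370}$ ($R = \frac{2563}{8 - 378} = \frac{2563}{-370} = 2563 \left(- \frac{1}{370}\right) = - \frac{2563}{370} \approx -6.927$)
$R - \left(-217 - w{\left(2 \right)}\right) = - \frac{2563}{370} - \left(-217 - \frac{1}{-29 + 2}\right) = - \frac{2563}{370} - \left(-217 - \frac{1}{-27}\right) = - \frac{2563}{370} - \left(-217 - - \frac{1}{27}\right) = - \frac{2563}{370} - \left(-217 + \frac{1}{27}\right) = - \frac{2563}{370} - - \frac{5858}{27} = - \frac{2563}{370} + \frac{5858}{27} = \frac{2098259}{9990}$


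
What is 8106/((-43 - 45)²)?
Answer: 4053/3872 ≈ 1.0467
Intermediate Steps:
8106/((-43 - 45)²) = 8106/((-88)²) = 8106/7744 = 8106*(1/7744) = 4053/3872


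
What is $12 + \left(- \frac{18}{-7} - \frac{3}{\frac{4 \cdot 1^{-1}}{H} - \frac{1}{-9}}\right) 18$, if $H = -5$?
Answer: $\frac{29658}{217} \approx 136.67$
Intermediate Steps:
$12 + \left(- \frac{18}{-7} - \frac{3}{\frac{4 \cdot 1^{-1}}{H} - \frac{1}{-9}}\right) 18 = 12 + \left(- \frac{18}{-7} - \frac{3}{\frac{4 \cdot 1^{-1}}{-5} - \frac{1}{-9}}\right) 18 = 12 + \left(\left(-18\right) \left(- \frac{1}{7}\right) - \frac{3}{4 \cdot 1 \left(- \frac{1}{5}\right) - - \frac{1}{9}}\right) 18 = 12 + \left(\frac{18}{7} - \frac{3}{4 \left(- \frac{1}{5}\right) + \frac{1}{9}}\right) 18 = 12 + \left(\frac{18}{7} - \frac{3}{- \frac{4}{5} + \frac{1}{9}}\right) 18 = 12 + \left(\frac{18}{7} - \frac{3}{- \frac{31}{45}}\right) 18 = 12 + \left(\frac{18}{7} - - \frac{135}{31}\right) 18 = 12 + \left(\frac{18}{7} + \frac{135}{31}\right) 18 = 12 + \frac{1503}{217} \cdot 18 = 12 + \frac{27054}{217} = \frac{29658}{217}$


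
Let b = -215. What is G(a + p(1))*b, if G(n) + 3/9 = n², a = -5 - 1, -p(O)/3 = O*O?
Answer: -52030/3 ≈ -17343.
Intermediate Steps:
p(O) = -3*O² (p(O) = -3*O*O = -3*O²)
a = -6
G(n) = -⅓ + n²
G(a + p(1))*b = (-⅓ + (-6 - 3*1²)²)*(-215) = (-⅓ + (-6 - 3*1)²)*(-215) = (-⅓ + (-6 - 3)²)*(-215) = (-⅓ + (-9)²)*(-215) = (-⅓ + 81)*(-215) = (242/3)*(-215) = -52030/3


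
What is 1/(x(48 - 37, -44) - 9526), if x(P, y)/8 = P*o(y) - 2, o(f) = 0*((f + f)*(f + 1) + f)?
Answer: -1/9542 ≈ -0.00010480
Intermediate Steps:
o(f) = 0 (o(f) = 0*((2*f)*(1 + f) + f) = 0*(2*f*(1 + f) + f) = 0*(f + 2*f*(1 + f)) = 0)
x(P, y) = -16 (x(P, y) = 8*(P*0 - 2) = 8*(0 - 2) = 8*(-2) = -16)
1/(x(48 - 37, -44) - 9526) = 1/(-16 - 9526) = 1/(-9542) = -1/9542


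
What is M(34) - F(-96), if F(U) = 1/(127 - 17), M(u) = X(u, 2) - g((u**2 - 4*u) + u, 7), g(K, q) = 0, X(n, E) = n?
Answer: 3739/110 ≈ 33.991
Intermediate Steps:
M(u) = u (M(u) = u - 1*0 = u + 0 = u)
F(U) = 1/110
M(34) - F(-96) = 34 - 1*1/110 = 34 - 1/110 = 3739/110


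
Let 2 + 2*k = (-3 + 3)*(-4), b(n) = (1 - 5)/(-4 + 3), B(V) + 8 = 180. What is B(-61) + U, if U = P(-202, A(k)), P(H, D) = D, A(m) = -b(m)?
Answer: 168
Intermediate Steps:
B(V) = 172 (B(V) = -8 + 180 = 172)
b(n) = 4 (b(n) = -4/(-1) = -4*(-1) = 4)
k = -1 (k = -1 + ((-3 + 3)*(-4))/2 = -1 + (0*(-4))/2 = -1 + (½)*0 = -1 + 0 = -1)
A(m) = -4 (A(m) = -1*4 = -4)
U = -4
B(-61) + U = 172 - 4 = 168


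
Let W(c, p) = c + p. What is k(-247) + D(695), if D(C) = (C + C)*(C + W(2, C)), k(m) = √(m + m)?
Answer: 1934880 + I*√494 ≈ 1.9349e+6 + 22.226*I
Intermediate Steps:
k(m) = √2*√m (k(m) = √(2*m) = √2*√m)
D(C) = 2*C*(2 + 2*C) (D(C) = (C + C)*(C + (2 + C)) = (2*C)*(2 + 2*C) = 2*C*(2 + 2*C))
k(-247) + D(695) = √2*√(-247) + 4*695*(1 + 695) = √2*(I*√247) + 4*695*696 = I*√494 + 1934880 = 1934880 + I*√494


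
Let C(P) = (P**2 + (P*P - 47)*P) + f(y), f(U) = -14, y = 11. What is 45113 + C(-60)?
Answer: -164481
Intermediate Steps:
C(P) = -14 + P**2 + P*(-47 + P**2) (C(P) = (P**2 + (P*P - 47)*P) - 14 = (P**2 + (P**2 - 47)*P) - 14 = (P**2 + (-47 + P**2)*P) - 14 = (P**2 + P*(-47 + P**2)) - 14 = -14 + P**2 + P*(-47 + P**2))
45113 + C(-60) = 45113 + (-14 + (-60)**2 + (-60)**3 - 47*(-60)) = 45113 + (-14 + 3600 - 216000 + 2820) = 45113 - 209594 = -164481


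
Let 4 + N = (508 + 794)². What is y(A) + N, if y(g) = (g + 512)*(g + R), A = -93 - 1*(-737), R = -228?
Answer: 2176096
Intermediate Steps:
A = 644 (A = -93 + 737 = 644)
y(g) = (-228 + g)*(512 + g) (y(g) = (g + 512)*(g - 228) = (512 + g)*(-228 + g) = (-228 + g)*(512 + g))
N = 1695200 (N = -4 + (508 + 794)² = -4 + 1302² = -4 + 1695204 = 1695200)
y(A) + N = (-116736 + 644² + 284*644) + 1695200 = (-116736 + 414736 + 182896) + 1695200 = 480896 + 1695200 = 2176096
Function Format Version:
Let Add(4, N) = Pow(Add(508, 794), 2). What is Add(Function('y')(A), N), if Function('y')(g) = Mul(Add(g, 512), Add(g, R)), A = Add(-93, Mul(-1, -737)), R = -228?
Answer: 2176096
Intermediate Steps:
A = 644 (A = Add(-93, 737) = 644)
Function('y')(g) = Mul(Add(-228, g), Add(512, g)) (Function('y')(g) = Mul(Add(g, 512), Add(g, -228)) = Mul(Add(512, g), Add(-228, g)) = Mul(Add(-228, g), Add(512, g)))
N = 1695200 (N = Add(-4, Pow(Add(508, 794), 2)) = Add(-4, Pow(1302, 2)) = Add(-4, 1695204) = 1695200)
Add(Function('y')(A), N) = Add(Add(-116736, Pow(644, 2), Mul(284, 644)), 1695200) = Add(Add(-116736, 414736, 182896), 1695200) = Add(480896, 1695200) = 2176096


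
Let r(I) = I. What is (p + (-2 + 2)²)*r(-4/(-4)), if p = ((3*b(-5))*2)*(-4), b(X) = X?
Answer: 120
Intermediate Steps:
p = 120 (p = ((3*(-5))*2)*(-4) = -15*2*(-4) = -30*(-4) = 120)
(p + (-2 + 2)²)*r(-4/(-4)) = (120 + (-2 + 2)²)*(-4/(-4)) = (120 + 0²)*(-4*(-¼)) = (120 + 0)*1 = 120*1 = 120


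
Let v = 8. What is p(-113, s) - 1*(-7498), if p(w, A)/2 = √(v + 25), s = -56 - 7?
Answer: 7498 + 2*√33 ≈ 7509.5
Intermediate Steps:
s = -63
p(w, A) = 2*√33 (p(w, A) = 2*√(8 + 25) = 2*√33)
p(-113, s) - 1*(-7498) = 2*√33 - 1*(-7498) = 2*√33 + 7498 = 7498 + 2*√33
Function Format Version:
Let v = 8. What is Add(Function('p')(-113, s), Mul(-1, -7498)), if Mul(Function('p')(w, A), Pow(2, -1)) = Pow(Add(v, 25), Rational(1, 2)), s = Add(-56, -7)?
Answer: Add(7498, Mul(2, Pow(33, Rational(1, 2)))) ≈ 7509.5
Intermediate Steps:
s = -63
Function('p')(w, A) = Mul(2, Pow(33, Rational(1, 2))) (Function('p')(w, A) = Mul(2, Pow(Add(8, 25), Rational(1, 2))) = Mul(2, Pow(33, Rational(1, 2))))
Add(Function('p')(-113, s), Mul(-1, -7498)) = Add(Mul(2, Pow(33, Rational(1, 2))), Mul(-1, -7498)) = Add(Mul(2, Pow(33, Rational(1, 2))), 7498) = Add(7498, Mul(2, Pow(33, Rational(1, 2))))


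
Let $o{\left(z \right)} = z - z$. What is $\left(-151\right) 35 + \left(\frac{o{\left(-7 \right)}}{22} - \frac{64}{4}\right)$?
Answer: $-5301$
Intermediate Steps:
$o{\left(z \right)} = 0$
$\left(-151\right) 35 + \left(\frac{o{\left(-7 \right)}}{22} - \frac{64}{4}\right) = \left(-151\right) 35 + \left(\frac{0}{22} - \frac{64}{4}\right) = -5285 + \left(0 \cdot \frac{1}{22} - 16\right) = -5285 + \left(0 - 16\right) = -5285 - 16 = -5301$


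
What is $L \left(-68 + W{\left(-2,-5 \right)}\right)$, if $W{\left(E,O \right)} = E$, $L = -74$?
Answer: $5180$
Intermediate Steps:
$L \left(-68 + W{\left(-2,-5 \right)}\right) = - 74 \left(-68 - 2\right) = \left(-74\right) \left(-70\right) = 5180$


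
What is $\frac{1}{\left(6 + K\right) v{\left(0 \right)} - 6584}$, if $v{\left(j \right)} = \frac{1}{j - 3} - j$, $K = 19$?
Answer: $- \frac{3}{19777} \approx -0.00015169$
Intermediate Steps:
$v{\left(j \right)} = \frac{1}{-3 + j} - j$
$\frac{1}{\left(6 + K\right) v{\left(0 \right)} - 6584} = \frac{1}{\left(6 + 19\right) \frac{1 - 0^{2} + 3 \cdot 0}{-3 + 0} - 6584} = \frac{1}{25 \frac{1 - 0 + 0}{-3} - 6584} = \frac{1}{25 \left(- \frac{1 + 0 + 0}{3}\right) - 6584} = \frac{1}{25 \left(\left(- \frac{1}{3}\right) 1\right) - 6584} = \frac{1}{25 \left(- \frac{1}{3}\right) - 6584} = \frac{1}{- \frac{25}{3} - 6584} = \frac{1}{- \frac{19777}{3}} = - \frac{3}{19777}$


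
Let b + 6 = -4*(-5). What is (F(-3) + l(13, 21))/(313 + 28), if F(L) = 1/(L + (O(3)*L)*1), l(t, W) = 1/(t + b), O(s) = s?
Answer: -5/36828 ≈ -0.00013577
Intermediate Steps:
b = 14 (b = -6 - 4*(-5) = -6 + 20 = 14)
l(t, W) = 1/(14 + t) (l(t, W) = 1/(t + 14) = 1/(14 + t))
F(L) = 1/(4*L) (F(L) = 1/(L + (3*L)*1) = 1/(L + 3*L) = 1/(4*L))
(F(-3) + l(13, 21))/(313 + 28) = ((1/4)/(-3) + 1/(14 + 13))/(313 + 28) = ((1/4)*(-1/3) + 1/27)/341 = (-1/12 + 1/27)*(1/341) = -5/108*1/341 = -5/36828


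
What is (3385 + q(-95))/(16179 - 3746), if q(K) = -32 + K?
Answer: 3258/12433 ≈ 0.26204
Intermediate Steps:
(3385 + q(-95))/(16179 - 3746) = (3385 + (-32 - 95))/(16179 - 3746) = (3385 - 127)/12433 = 3258*(1/12433) = 3258/12433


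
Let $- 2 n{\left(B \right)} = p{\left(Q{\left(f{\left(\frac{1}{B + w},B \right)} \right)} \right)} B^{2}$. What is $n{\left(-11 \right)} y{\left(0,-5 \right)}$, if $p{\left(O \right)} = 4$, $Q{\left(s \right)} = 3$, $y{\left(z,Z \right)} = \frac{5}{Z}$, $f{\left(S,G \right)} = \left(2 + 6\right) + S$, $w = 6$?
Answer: $242$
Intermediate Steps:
$f{\left(S,G \right)} = 8 + S$
$n{\left(B \right)} = - 2 B^{2}$ ($n{\left(B \right)} = - \frac{4 B^{2}}{2} = - 2 B^{2}$)
$n{\left(-11 \right)} y{\left(0,-5 \right)} = - 2 \left(-11\right)^{2} \frac{5}{-5} = \left(-2\right) 121 \cdot 5 \left(- \frac{1}{5}\right) = \left(-242\right) \left(-1\right) = 242$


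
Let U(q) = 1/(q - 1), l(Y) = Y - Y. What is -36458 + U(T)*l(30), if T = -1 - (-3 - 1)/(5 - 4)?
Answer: -36458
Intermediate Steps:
l(Y) = 0
T = 3 (T = -1 - (-4)/1 = -1 - (-4) = -1 - 1*(-4) = -1 + 4 = 3)
U(q) = 1/(-1 + q)
-36458 + U(T)*l(30) = -36458 + 0/(-1 + 3) = -36458 + 0/2 = -36458 + (½)*0 = -36458 + 0 = -36458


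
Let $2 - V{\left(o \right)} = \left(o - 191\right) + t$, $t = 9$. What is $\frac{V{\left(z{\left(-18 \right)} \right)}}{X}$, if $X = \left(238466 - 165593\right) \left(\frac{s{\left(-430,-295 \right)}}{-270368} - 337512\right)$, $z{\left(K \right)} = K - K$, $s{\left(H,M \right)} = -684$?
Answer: $- \frac{12436928}{1662459833020509} \approx -7.481 \cdot 10^{-9}$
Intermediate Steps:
$z{\left(K \right)} = 0$
$V{\left(o \right)} = 184 - o$ ($V{\left(o \right)} = 2 - \left(\left(o - 191\right) + 9\right) = 2 - \left(\left(-191 + o\right) + 9\right) = 2 - \left(-182 + o\right) = 184 - o$)
$X = - \frac{1662459833020509}{67592}$ ($X = \left(238466 - 165593\right) \left(- \frac{684}{-270368} - 337512\right) = 72873 \left(\left(-684\right) \left(- \frac{1}{270368}\right) - 337512\right) = 72873 \left(\frac{171}{67592} - 337512\right) = 72873 \left(- \frac{22813110933}{67592}\right) = - \frac{1662459833020509}{67592} \approx -2.4595 \cdot 10^{10}$)
$\frac{V{\left(z{\left(-18 \right)} \right)}}{X} = \frac{184 - 0}{- \frac{1662459833020509}{67592}} = \left(184 + 0\right) \left(- \frac{67592}{1662459833020509}\right) = 184 \left(- \frac{67592}{1662459833020509}\right) = - \frac{12436928}{1662459833020509}$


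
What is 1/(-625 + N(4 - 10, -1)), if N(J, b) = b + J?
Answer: -1/632 ≈ -0.0015823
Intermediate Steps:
N(J, b) = J + b
1/(-625 + N(4 - 10, -1)) = 1/(-625 + ((4 - 10) - 1)) = 1/(-625 + (-6 - 1)) = 1/(-625 - 7) = 1/(-632) = -1/632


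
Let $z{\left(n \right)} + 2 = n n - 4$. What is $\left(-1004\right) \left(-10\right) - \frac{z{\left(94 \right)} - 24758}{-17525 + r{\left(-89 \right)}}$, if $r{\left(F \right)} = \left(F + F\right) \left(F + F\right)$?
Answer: $\frac{142172288}{14159} \approx 10041.0$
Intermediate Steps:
$r{\left(F \right)} = 4 F^{2}$ ($r{\left(F \right)} = 2 F 2 F = 4 F^{2}$)
$z{\left(n \right)} = -6 + n^{2}$ ($z{\left(n \right)} = -2 + \left(n n - 4\right) = -2 + \left(n^{2} - 4\right) = -2 + \left(-4 + n^{2}\right) = -6 + n^{2}$)
$\left(-1004\right) \left(-10\right) - \frac{z{\left(94 \right)} - 24758}{-17525 + r{\left(-89 \right)}} = \left(-1004\right) \left(-10\right) - \frac{\left(-6 + 94^{2}\right) - 24758}{-17525 + 4 \left(-89\right)^{2}} = 10040 - \frac{\left(-6 + 8836\right) - 24758}{-17525 + 4 \cdot 7921} = 10040 - \frac{8830 - 24758}{-17525 + 31684} = 10040 - - \frac{15928}{14159} = 10040 + \frac{15928}{14159} = \frac{142172288}{14159}$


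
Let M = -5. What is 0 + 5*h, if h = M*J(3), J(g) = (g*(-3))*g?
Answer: 675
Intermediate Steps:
J(g) = -3*g**2 (J(g) = (-3*g)*g = -3*g**2)
h = 135 (h = -(-15)*3**2 = -(-15)*9 = -5*(-27) = 135)
0 + 5*h = 0 + 5*135 = 0 + 675 = 675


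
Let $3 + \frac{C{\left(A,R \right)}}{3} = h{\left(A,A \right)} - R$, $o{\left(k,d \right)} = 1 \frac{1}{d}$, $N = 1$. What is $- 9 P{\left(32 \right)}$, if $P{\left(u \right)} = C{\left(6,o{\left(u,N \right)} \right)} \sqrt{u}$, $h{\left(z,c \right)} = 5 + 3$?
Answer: $- 432 \sqrt{2} \approx -610.94$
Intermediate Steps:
$o{\left(k,d \right)} = \frac{1}{d}$
$h{\left(z,c \right)} = 8$
$C{\left(A,R \right)} = 15 - 3 R$ ($C{\left(A,R \right)} = -9 + 3 \left(8 - R\right) = -9 - \left(-24 + 3 R\right) = 15 - 3 R$)
$P{\left(u \right)} = 12 \sqrt{u}$ ($P{\left(u \right)} = \left(15 - \frac{3}{1}\right) \sqrt{u} = \left(15 - 3\right) \sqrt{u} = 12 \sqrt{u}$)
$- 9 P{\left(32 \right)} = - 9 \cdot 12 \sqrt{32} = - 9 \cdot 12 \cdot 4 \sqrt{2} = - 9 \cdot 48 \sqrt{2} = - 432 \sqrt{2}$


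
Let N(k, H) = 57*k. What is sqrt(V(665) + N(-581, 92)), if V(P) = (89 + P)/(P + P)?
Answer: 2*I*sqrt(3661228655)/665 ≈ 181.98*I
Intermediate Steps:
V(P) = (89 + P)/(2*P) (V(P) = (89 + P)/((2*P)) = (89 + P)*(1/(2*P)) = (89 + P)/(2*P))
sqrt(V(665) + N(-581, 92)) = sqrt((1/2)*(89 + 665)/665 + 57*(-581)) = sqrt((1/2)*(1/665)*754 - 33117) = sqrt(377/665 - 33117) = sqrt(-22022428/665) = 2*I*sqrt(3661228655)/665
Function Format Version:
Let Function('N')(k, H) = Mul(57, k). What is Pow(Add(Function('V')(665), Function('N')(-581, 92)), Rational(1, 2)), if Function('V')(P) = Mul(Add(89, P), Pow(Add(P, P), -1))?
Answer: Mul(Rational(2, 665), I, Pow(3661228655, Rational(1, 2))) ≈ Mul(181.98, I)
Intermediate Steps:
Function('V')(P) = Mul(Rational(1, 2), Pow(P, -1), Add(89, P)) (Function('V')(P) = Mul(Add(89, P), Pow(Mul(2, P), -1)) = Mul(Add(89, P), Mul(Rational(1, 2), Pow(P, -1))) = Mul(Rational(1, 2), Pow(P, -1), Add(89, P)))
Pow(Add(Function('V')(665), Function('N')(-581, 92)), Rational(1, 2)) = Pow(Add(Mul(Rational(1, 2), Pow(665, -1), Add(89, 665)), Mul(57, -581)), Rational(1, 2)) = Pow(Add(Mul(Rational(1, 2), Rational(1, 665), 754), -33117), Rational(1, 2)) = Pow(Add(Rational(377, 665), -33117), Rational(1, 2)) = Pow(Rational(-22022428, 665), Rational(1, 2)) = Mul(Rational(2, 665), I, Pow(3661228655, Rational(1, 2)))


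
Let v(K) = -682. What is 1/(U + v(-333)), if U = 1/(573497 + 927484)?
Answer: -1500981/1023669041 ≈ -0.0014663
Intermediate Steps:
U = 1/1500981 ≈ 6.6623e-7
1/(U + v(-333)) = 1/(1/1500981 - 682) = 1/(-1023669041/1500981) = -1500981/1023669041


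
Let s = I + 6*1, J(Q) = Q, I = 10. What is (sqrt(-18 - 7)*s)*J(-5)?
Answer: -400*I ≈ -400.0*I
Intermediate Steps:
s = 16 (s = 10 + 6*1 = 10 + 6 = 16)
(sqrt(-18 - 7)*s)*J(-5) = (sqrt(-18 - 7)*16)*(-5) = (sqrt(-25)*16)*(-5) = ((5*I)*16)*(-5) = (80*I)*(-5) = -400*I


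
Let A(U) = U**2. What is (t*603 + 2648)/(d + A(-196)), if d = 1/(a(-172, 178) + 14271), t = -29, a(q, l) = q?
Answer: -19019551/49238835 ≈ -0.38627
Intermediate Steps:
d = 1/14099 (d = 1/(-172 + 14271) = 1/14099 ≈ 7.0927e-5)
(t*603 + 2648)/(d + A(-196)) = (-29*603 + 2648)/(1/14099 + (-196)**2) = (-17487 + 2648)/(1/14099 + 38416) = -14839/541627185/14099 = -14839*14099/541627185 = -19019551/49238835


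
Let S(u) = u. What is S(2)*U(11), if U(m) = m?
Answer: 22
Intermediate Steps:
S(2)*U(11) = 2*11 = 22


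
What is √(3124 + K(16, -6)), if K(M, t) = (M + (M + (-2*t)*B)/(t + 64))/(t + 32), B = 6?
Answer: √444106754/377 ≈ 55.899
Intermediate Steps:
K(M, t) = (M + (M - 12*t)/(64 + t))/(32 + t) (K(M, t) = (M + (M - 2*t*6)/(t + 64))/(t + 32) = (M + (M - 12*t)/(64 + t))/(32 + t))
√(3124 + K(16, -6)) = √(3124 + (-12*(-6) + 65*16 + 16*(-6))/(2048 + (-6)² + 96*(-6))) = √(3124 + (72 + 1040 - 96)/(2048 + 36 - 576)) = √(3124 + 1016/1508) = √(3124 + (1/1508)*1016) = √(3124 + 254/377) = √(1178002/377) = √444106754/377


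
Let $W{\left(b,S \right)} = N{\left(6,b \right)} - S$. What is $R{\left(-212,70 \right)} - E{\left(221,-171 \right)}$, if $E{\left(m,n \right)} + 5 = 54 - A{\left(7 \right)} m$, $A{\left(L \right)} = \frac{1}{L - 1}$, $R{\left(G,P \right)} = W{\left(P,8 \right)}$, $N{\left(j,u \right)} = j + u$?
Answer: $\frac{335}{6} \approx 55.833$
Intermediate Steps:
$W{\left(b,S \right)} = 6 + b - S$ ($W{\left(b,S \right)} = \left(6 + b\right) - S = 6 + b - S$)
$R{\left(G,P \right)} = -2 + P$ ($R{\left(G,P \right)} = 6 + P - 8 = -2 + P$)
$A{\left(L \right)} = \frac{1}{-1 + L}$
$E{\left(m,n \right)} = 49 - \frac{m}{6}$ ($E{\left(m,n \right)} = -5 - \left(-54 + \frac{m}{-1 + 7}\right) = -5 - \left(-54 + \frac{m}{6}\right) = 49 - \frac{m}{6}$)
$R{\left(-212,70 \right)} - E{\left(221,-171 \right)} = \left(-2 + 70\right) - \left(49 - \frac{221}{6}\right) = 68 - \left(49 - \frac{221}{6}\right) = 68 - \frac{73}{6} = \frac{335}{6}$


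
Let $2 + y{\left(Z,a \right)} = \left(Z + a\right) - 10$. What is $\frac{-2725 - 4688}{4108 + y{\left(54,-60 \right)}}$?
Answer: $- \frac{7413}{4090} \approx -1.8125$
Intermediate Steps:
$y{\left(Z,a \right)} = -12 + Z + a$ ($y{\left(Z,a \right)} = -2 - \left(10 - Z - a\right) = -2 + \left(-10 + Z + a\right) = -12 + Z + a$)
$\frac{-2725 - 4688}{4108 + y{\left(54,-60 \right)}} = \frac{-2725 - 4688}{4108 - 18} = - \frac{7413}{4108 - 18} = - \frac{7413}{4090}$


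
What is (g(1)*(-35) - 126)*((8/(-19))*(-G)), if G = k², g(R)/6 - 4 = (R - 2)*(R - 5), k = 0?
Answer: 0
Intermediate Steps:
g(R) = 24 + 6*(-5 + R)*(-2 + R) (g(R) = 24 + 6*((R - 2)*(R - 5)) = 24 + 6*((-2 + R)*(-5 + R)) = 24 + 6*((-5 + R)*(-2 + R)) = 24 + 6*(-5 + R)*(-2 + R))
G = 0 (G = 0² = 0)
(g(1)*(-35) - 126)*((8/(-19))*(-G)) = ((84 - 42*1 + 6*1²)*(-35) - 126)*((8/(-19))*(-1*0)) = ((84 - 42 + 6*1)*(-35) - 126)*((8*(-1/19))*0) = ((84 - 42 + 6)*(-35) - 126)*(-8/19*0) = (48*(-35) - 126)*0 = (-1680 - 126)*0 = -1806*0 = 0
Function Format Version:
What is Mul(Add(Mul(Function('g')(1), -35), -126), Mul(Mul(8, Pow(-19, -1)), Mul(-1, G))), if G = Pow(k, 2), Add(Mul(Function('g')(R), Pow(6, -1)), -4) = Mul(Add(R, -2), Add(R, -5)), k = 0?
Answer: 0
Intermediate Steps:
Function('g')(R) = Add(24, Mul(6, Add(-5, R), Add(-2, R))) (Function('g')(R) = Add(24, Mul(6, Mul(Add(R, -2), Add(R, -5)))) = Add(24, Mul(6, Mul(Add(-2, R), Add(-5, R)))) = Add(24, Mul(6, Mul(Add(-5, R), Add(-2, R)))) = Add(24, Mul(6, Add(-5, R), Add(-2, R))))
G = 0 (G = Pow(0, 2) = 0)
Mul(Add(Mul(Function('g')(1), -35), -126), Mul(Mul(8, Pow(-19, -1)), Mul(-1, G))) = Mul(Add(Mul(Add(84, Mul(-42, 1), Mul(6, Pow(1, 2))), -35), -126), Mul(Mul(8, Pow(-19, -1)), Mul(-1, 0))) = Mul(Add(Mul(Add(84, -42, Mul(6, 1)), -35), -126), Mul(Mul(8, Rational(-1, 19)), 0)) = Mul(Add(Mul(Add(84, -42, 6), -35), -126), Mul(Rational(-8, 19), 0)) = Mul(Add(Mul(48, -35), -126), 0) = Mul(Add(-1680, -126), 0) = Mul(-1806, 0) = 0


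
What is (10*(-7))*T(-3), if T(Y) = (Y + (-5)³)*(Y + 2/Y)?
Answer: -98560/3 ≈ -32853.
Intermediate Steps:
T(Y) = (-125 + Y)*(Y + 2/Y) (T(Y) = (Y - 125)*(Y + 2/Y) = (-125 + Y)*(Y + 2/Y))
(10*(-7))*T(-3) = (10*(-7))*(2 + (-3)² - 250/(-3) - 125*(-3)) = -70*(2 + 9 - 250*(-⅓) + 375) = -70*(2 + 9 + 250/3 + 375) = -70*1408/3 = -98560/3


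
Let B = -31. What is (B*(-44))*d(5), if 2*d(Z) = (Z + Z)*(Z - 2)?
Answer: 20460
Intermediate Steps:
d(Z) = Z*(-2 + Z) (d(Z) = ((Z + Z)*(Z - 2))/2 = ((2*Z)*(-2 + Z))/2 = (2*Z*(-2 + Z))/2 = Z*(-2 + Z))
(B*(-44))*d(5) = (-31*(-44))*(5*(-2 + 5)) = 1364*(5*3) = 1364*15 = 20460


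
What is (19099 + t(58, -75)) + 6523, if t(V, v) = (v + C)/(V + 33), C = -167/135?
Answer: 314755978/12285 ≈ 25621.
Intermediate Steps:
C = -167/135 (C = -167*1/135 = -167/135 ≈ -1.2370)
t(V, v) = (-167/135 + v)/(33 + V) (t(V, v) = (v - 167/135)/(V + 33) = (-167/135 + v)/(33 + V))
(19099 + t(58, -75)) + 6523 = (19099 + (-167/135 - 75)/(33 + 58)) + 6523 = (19099 - 10292/135/91) + 6523 = (19099 + (1/91)*(-10292/135)) + 6523 = (19099 - 10292/12285) + 6523 = 234620923/12285 + 6523 = 314755978/12285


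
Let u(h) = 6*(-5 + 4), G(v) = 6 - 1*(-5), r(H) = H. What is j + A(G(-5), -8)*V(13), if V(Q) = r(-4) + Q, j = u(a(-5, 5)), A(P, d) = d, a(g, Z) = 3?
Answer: -78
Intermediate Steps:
G(v) = 11 (G(v) = 6 + 5 = 11)
u(h) = -6 (u(h) = 6*(-1) = -6)
j = -6
V(Q) = -4 + Q
j + A(G(-5), -8)*V(13) = -6 - 8*(-4 + 13) = -6 - 8*9 = -6 - 72 = -78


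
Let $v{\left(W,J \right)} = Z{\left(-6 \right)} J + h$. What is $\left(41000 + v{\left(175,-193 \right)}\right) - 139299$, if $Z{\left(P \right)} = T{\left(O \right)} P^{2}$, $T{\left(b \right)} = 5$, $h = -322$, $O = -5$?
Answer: $-133361$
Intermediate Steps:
$Z{\left(P \right)} = 5 P^{2}$
$v{\left(W,J \right)} = -322 + 180 J$ ($v{\left(W,J \right)} = 5 \left(-6\right)^{2} J - 322 = 5 \cdot 36 J - 322 = 180 J - 322 = -322 + 180 J$)
$\left(41000 + v{\left(175,-193 \right)}\right) - 139299 = \left(41000 + \left(-322 + 180 \left(-193\right)\right)\right) - 139299 = \left(41000 - 35062\right) - 139299 = 5938 - 139299 = -133361$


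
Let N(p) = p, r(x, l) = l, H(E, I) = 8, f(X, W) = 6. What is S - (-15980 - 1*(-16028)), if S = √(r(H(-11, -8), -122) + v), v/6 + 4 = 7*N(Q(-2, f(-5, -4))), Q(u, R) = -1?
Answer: -48 + 2*I*√47 ≈ -48.0 + 13.711*I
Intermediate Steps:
v = -66 (v = -24 + 6*(7*(-1)) = -24 + 6*(-7) = -24 - 42 = -66)
S = 2*I*√47 (S = √(-122 - 66) = √(-188) = 2*I*√47 ≈ 13.711*I)
S - (-15980 - 1*(-16028)) = 2*I*√47 - (-15980 - 1*(-16028)) = 2*I*√47 - (-15980 + 16028) = 2*I*√47 - 1*48 = 2*I*√47 - 48 = -48 + 2*I*√47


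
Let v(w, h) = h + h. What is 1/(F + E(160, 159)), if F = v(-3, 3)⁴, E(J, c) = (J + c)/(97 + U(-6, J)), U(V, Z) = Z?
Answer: 257/333391 ≈ 0.00077087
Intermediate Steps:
v(w, h) = 2*h
E(J, c) = (J + c)/(97 + J)
F = 1296 (F = (2*3)⁴ = 6⁴ = 1296)
1/(F + E(160, 159)) = 1/(1296 + (160 + 159)/(97 + 160)) = 1/(1296 + 319/257) = 1/(333391/257) = 257/333391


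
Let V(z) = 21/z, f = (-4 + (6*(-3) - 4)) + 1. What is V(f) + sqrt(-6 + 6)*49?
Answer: -21/25 ≈ -0.84000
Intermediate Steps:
f = -25 (f = (-4 + (-18 - 4)) + 1 = (-4 - 22) + 1 = -26 + 1 = -25)
V(f) + sqrt(-6 + 6)*49 = 21/(-25) + sqrt(-6 + 6)*49 = 21*(-1/25) + sqrt(0)*49 = -21/25 + 0*49 = -21/25 + 0 = -21/25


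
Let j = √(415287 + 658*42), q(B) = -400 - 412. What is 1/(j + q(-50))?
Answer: -812/216421 - √442923/216421 ≈ -0.0068271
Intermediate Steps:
q(B) = -812
j = √442923 (j = √(415287 + 27636) = √442923 ≈ 665.52)
1/(j + q(-50)) = 1/(√442923 - 812) = 1/(-812 + √442923)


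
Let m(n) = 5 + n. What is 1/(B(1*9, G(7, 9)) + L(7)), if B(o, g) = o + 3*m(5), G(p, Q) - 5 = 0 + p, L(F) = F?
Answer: 1/46 ≈ 0.021739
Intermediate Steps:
G(p, Q) = 5 + p (G(p, Q) = 5 + (0 + p) = 5 + p)
B(o, g) = 30 + o (B(o, g) = o + 3*(5 + 5) = o + 3*10 = o + 30 = 30 + o)
1/(B(1*9, G(7, 9)) + L(7)) = 1/((30 + 1*9) + 7) = 1/((30 + 9) + 7) = 1/(39 + 7) = 1/46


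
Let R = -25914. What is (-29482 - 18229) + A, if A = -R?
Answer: -21797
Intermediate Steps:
A = 25914 (A = -1*(-25914) = 25914)
(-29482 - 18229) + A = (-29482 - 18229) + 25914 = -47711 + 25914 = -21797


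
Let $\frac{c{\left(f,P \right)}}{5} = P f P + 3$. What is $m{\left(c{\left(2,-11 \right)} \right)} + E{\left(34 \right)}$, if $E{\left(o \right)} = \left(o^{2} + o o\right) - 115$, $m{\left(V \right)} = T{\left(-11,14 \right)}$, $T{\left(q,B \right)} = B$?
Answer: $2211$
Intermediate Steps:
$c{\left(f,P \right)} = 15 + 5 f P^{2}$ ($c{\left(f,P \right)} = 5 \left(P f P + 3\right) = 5 \left(f P^{2} + 3\right) = 5 \left(3 + f P^{2}\right) = 15 + 5 f P^{2}$)
$m{\left(V \right)} = 14$
$E{\left(o \right)} = -115 + 2 o^{2}$ ($E{\left(o \right)} = \left(o^{2} + o^{2}\right) - 115 = 2 o^{2} - 115 = -115 + 2 o^{2}$)
$m{\left(c{\left(2,-11 \right)} \right)} + E{\left(34 \right)} = 14 - \left(115 - 2 \cdot 34^{2}\right) = 14 + \left(-115 + 2 \cdot 1156\right) = 14 + \left(-115 + 2312\right) = 14 + 2197 = 2211$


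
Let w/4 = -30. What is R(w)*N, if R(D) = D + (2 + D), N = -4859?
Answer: 1156442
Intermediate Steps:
w = -120 (w = 4*(-30) = -120)
R(D) = 2 + 2*D
R(w)*N = (2 + 2*(-120))*(-4859) = (2 - 240)*(-4859) = -238*(-4859) = 1156442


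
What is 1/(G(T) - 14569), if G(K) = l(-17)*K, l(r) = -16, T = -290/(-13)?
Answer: -13/194037 ≈ -6.6997e-5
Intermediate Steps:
T = 290/13 (T = -290*(-1/13) = 290/13 ≈ 22.308)
G(K) = -16*K
1/(G(T) - 14569) = 1/(-16*290/13 - 14569) = 1/(-4640/13 - 14569) = 1/(-194037/13) = -13/194037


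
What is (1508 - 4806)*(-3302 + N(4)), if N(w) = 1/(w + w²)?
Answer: 108898311/10 ≈ 1.0890e+7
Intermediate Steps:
(1508 - 4806)*(-3302 + N(4)) = (1508 - 4806)*(-3302 + 1/(4*(1 + 4))) = -3298*(-3302 + (¼)/5) = -3298*(-3302 + (¼)*(⅕)) = -3298*(-3302 + 1/20) = -3298*(-66039/20) = 108898311/10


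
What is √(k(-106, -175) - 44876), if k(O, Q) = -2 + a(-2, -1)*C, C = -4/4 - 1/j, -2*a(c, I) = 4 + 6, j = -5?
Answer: 9*I*√554 ≈ 211.83*I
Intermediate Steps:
a(c, I) = -5 (a(c, I) = -(4 + 6)/2 = -½*10 = -5)
C = -⅘ (C = -4/4 - 1/(-5) = -4*¼ - 1*(-⅕) = -1 + ⅕ = -⅘ ≈ -0.80000)
k(O, Q) = 2 (k(O, Q) = -2 - 5*(-⅘) = -2 + 4 = 2)
√(k(-106, -175) - 44876) = √(2 - 44876) = √(-44874) = 9*I*√554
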